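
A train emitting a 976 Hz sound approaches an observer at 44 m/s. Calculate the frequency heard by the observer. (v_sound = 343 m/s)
f_obs = f·v/(v − v_s) = 1120 Hz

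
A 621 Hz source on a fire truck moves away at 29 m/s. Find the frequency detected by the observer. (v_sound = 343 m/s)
f_obs = f·v/(v + v_s) = 572.6 Hz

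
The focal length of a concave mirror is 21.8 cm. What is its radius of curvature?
R = 2|f| = 43.6 cm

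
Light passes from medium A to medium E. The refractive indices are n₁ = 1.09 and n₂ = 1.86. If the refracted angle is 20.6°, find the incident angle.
sin θ₁ = (n₂/n₁)·sin θ₂ → θ₁ = 36.9°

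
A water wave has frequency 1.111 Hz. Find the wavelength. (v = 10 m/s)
λ = v/f = 9.001 m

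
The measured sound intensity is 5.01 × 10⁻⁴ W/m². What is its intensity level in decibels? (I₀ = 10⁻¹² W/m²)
β = 10·log₁₀(I/I₀) = 87 dB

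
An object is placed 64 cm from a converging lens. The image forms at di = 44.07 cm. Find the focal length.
1/f = 1/do + 1/di → f = 26.1 cm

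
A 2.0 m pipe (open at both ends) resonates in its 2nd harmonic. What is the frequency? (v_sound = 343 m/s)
fₙ = nv/(2L) = 171.5 Hz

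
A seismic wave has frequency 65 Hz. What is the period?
T = 1/f = 0.01538 s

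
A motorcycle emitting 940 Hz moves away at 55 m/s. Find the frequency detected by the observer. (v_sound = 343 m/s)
f_obs = f·v/(v + v_s) = 810.1 Hz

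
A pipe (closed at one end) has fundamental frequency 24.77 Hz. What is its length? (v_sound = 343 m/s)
L = v/(4f₁) = 3.462 m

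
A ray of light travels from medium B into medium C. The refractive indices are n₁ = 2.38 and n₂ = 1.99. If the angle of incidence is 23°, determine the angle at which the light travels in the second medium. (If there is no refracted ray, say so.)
sin θ₂ = (n₁/n₂)·sin θ₁ = 0.4673 → θ₂ = 27.86°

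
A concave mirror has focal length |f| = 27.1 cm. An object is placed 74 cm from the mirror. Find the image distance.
f = +27.1 cm (concave); 1/di = 1/f − 1/do → di = 42.76 cm (real image, in front of mirror)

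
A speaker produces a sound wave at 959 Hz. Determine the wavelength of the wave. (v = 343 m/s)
λ = v/f = 0.3577 m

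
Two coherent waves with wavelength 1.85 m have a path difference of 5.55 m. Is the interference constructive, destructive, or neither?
constructive — path difference = 3λ, a whole number of wavelengths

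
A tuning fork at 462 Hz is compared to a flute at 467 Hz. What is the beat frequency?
5 Hz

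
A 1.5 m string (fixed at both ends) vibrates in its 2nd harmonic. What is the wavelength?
λₙ = 2L/n = 1.5 m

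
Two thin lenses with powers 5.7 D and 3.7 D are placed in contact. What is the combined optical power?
P_total = P₁ + P₂ = 9.4 D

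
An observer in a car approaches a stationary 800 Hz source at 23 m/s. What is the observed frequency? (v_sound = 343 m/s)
f_obs = f·(v + v_o)/v = 853.6 Hz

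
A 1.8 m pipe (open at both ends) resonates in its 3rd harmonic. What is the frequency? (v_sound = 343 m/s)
fₙ = nv/(2L) = 285.8 Hz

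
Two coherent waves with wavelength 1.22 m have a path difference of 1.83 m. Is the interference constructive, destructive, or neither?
destructive — path difference = 1.5λ, an odd multiple of λ/2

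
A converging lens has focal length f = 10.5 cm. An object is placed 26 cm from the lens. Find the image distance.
1/di = 1/f − 1/do → di = 17.61 cm (real image)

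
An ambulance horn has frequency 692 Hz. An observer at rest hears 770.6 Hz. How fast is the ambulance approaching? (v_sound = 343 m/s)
v_s = v·(1 − f/f_obs) = 34.99 m/s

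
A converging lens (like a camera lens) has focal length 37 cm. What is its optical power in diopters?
P = 1/f = 2.703 D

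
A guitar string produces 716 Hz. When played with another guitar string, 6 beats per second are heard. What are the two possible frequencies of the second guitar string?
f₂ = 716 ± 6 Hz → 722 Hz or 710 Hz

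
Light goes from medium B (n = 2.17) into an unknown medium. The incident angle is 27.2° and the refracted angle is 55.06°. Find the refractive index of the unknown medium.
n₂ = n₁·sin θ₁ / sin θ₂ = 1.21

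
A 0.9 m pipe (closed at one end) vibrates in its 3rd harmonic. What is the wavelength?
λₙ = 4L/n = 1.2 m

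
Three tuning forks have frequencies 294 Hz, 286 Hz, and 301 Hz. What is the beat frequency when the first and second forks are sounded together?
8 Hz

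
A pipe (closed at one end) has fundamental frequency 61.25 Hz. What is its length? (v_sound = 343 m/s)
L = v/(4f₁) = 1.4 m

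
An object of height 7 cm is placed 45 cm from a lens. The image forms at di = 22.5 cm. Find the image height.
hi = (-di/do) × ho = -3.5 cm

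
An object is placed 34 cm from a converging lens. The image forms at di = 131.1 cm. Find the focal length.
1/f = 1/do + 1/di → f = 27 cm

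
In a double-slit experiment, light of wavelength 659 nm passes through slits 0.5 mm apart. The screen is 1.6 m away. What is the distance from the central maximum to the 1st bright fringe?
y = mλL/d = 2.109 mm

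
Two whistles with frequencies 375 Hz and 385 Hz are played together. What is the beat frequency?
10 Hz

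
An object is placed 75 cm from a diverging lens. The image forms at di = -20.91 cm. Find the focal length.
1/f = 1/do + 1/di → f = -28.99 cm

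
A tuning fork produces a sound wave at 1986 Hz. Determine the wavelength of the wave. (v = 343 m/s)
λ = v/f = 0.1727 m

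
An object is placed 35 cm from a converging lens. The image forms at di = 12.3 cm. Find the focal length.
1/f = 1/do + 1/di → f = 9.101 cm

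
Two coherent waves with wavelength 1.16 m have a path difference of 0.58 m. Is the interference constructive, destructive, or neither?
destructive — path difference = 0.5λ, an odd multiple of λ/2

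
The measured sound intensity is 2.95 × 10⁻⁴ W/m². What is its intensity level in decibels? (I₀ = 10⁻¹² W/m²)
β = 10·log₁₀(I/I₀) = 84.7 dB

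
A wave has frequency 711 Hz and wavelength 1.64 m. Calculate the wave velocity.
v = fλ = 1166 m/s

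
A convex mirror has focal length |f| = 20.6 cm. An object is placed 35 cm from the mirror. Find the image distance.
f = −20.6 cm (convex); 1/di = 1/f − 1/do → di = -12.97 cm (virtual image, behind mirror)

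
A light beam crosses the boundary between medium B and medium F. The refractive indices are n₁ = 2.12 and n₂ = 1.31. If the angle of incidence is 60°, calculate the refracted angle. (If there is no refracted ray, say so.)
sin θ₂ = (n₁/n₂)·sin θ₁ = 1.402 > 1, so there is no refracted ray — the light undergoes total internal reflection.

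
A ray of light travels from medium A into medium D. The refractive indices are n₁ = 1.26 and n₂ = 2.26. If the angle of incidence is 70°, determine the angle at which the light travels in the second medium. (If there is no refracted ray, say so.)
sin θ₂ = (n₁/n₂)·sin θ₁ = 0.5239 → θ₂ = 31.59°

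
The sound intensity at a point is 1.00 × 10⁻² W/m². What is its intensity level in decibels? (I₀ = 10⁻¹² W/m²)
β = 10·log₁₀(I/I₀) = 100 dB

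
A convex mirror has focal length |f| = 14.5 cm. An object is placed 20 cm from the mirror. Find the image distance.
f = −14.5 cm (convex); 1/di = 1/f − 1/do → di = -8.406 cm (virtual image, behind mirror)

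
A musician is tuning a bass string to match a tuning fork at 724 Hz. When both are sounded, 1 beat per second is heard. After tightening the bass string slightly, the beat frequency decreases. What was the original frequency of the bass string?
723 Hz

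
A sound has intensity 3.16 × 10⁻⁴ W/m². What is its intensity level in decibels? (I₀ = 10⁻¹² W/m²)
β = 10·log₁₀(I/I₀) = 85 dB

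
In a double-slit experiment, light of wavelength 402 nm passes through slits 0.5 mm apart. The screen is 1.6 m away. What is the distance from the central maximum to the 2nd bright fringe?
y = mλL/d = 2.573 mm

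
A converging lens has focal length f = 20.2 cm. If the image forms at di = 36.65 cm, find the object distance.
1/do = 1/f − 1/di → do = 45 cm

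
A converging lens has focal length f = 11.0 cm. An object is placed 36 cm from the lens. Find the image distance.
1/di = 1/f − 1/do → di = 15.84 cm (real image)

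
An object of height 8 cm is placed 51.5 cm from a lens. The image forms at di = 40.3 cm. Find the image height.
hi = (-di/do) × ho = -6.26 cm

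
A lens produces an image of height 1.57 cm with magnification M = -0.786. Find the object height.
ho = |hi|/|M| = 1.997 cm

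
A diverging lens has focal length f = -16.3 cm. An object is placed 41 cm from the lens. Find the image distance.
1/di = 1/f − 1/do → di = -11.66 cm (virtual image)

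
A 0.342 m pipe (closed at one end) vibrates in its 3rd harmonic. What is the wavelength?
λₙ = 4L/n = 0.456 m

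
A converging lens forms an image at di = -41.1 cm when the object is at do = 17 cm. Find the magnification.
M = −di/do = 2.418 (upright image)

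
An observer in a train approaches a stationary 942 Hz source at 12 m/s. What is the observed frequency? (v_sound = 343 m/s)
f_obs = f·(v + v_o)/v = 975 Hz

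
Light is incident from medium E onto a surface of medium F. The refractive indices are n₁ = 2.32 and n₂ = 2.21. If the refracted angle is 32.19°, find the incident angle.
sin θ₁ = (n₂/n₁)·sin θ₂ → θ₁ = 30.5°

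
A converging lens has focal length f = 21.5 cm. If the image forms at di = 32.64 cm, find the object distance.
1/do = 1/f − 1/di → do = 62.99 cm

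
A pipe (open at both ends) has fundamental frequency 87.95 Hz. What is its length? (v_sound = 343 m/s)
L = v/(2f₁) = 1.95 m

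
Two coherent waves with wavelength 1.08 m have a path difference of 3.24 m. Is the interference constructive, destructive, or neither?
constructive — path difference = 3λ, a whole number of wavelengths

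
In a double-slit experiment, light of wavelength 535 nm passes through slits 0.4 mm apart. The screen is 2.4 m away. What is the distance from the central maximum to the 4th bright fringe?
y = mλL/d = 12.84 mm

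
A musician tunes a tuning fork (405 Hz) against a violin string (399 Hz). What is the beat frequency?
6 Hz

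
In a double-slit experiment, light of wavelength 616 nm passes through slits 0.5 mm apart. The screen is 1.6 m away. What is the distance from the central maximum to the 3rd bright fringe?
y = mλL/d = 5.914 mm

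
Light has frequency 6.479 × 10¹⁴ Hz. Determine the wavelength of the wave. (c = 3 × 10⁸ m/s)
λ = c/f = 463 nm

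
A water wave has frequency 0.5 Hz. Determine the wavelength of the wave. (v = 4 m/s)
λ = v/f = 8 m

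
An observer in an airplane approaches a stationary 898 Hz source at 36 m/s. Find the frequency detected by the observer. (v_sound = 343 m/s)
f_obs = f·(v + v_o)/v = 992.3 Hz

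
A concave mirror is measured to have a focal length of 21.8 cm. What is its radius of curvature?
R = 2|f| = 43.6 cm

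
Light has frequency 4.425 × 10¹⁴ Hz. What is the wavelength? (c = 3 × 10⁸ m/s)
λ = c/f = 678 nm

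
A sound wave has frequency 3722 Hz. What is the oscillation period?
T = 1/f = 2.687 × 10⁻⁴ s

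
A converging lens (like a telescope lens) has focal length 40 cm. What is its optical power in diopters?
P = 1/f = 2.5 D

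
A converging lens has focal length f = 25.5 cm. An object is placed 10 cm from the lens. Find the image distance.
1/di = 1/f − 1/do → di = -16.45 cm (virtual image)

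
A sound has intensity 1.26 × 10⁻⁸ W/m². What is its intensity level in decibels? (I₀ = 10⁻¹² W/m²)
β = 10·log₁₀(I/I₀) = 41 dB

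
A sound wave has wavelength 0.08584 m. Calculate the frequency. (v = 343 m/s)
f = v/λ = 3996 Hz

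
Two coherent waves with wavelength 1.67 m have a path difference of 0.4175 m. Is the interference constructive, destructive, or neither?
neither (partial) — path difference = 0.25λ, neither a whole number of wavelengths nor an odd multiple of λ/2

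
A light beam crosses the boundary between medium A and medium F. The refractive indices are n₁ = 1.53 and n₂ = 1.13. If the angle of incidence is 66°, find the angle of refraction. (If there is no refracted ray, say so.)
sin θ₂ = (n₁/n₂)·sin θ₁ = 1.237 > 1, so there is no refracted ray — the light undergoes total internal reflection.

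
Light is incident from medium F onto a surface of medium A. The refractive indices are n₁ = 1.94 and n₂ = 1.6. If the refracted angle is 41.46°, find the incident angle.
sin θ₁ = (n₂/n₁)·sin θ₂ → θ₁ = 33.1°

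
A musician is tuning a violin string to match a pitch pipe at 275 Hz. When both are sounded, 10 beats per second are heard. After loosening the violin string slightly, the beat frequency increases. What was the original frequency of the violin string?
265 Hz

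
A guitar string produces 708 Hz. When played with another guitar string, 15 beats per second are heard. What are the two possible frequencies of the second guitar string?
f₂ = 708 ± 15 Hz → 723 Hz or 693 Hz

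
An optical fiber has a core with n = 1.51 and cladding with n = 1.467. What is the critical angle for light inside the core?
θc = arcsin(n_cladding/n_core) = 76.29°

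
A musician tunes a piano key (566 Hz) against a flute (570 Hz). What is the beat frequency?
4 Hz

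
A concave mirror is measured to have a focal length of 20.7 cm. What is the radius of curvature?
R = 2|f| = 41.4 cm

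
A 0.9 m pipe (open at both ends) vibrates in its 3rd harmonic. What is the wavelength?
λₙ = 2L/n = 0.6 m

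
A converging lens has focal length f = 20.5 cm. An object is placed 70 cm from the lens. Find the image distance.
1/di = 1/f − 1/do → di = 28.99 cm (real image)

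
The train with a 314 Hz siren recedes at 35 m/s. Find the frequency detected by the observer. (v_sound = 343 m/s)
f_obs = f·v/(v + v_s) = 284.9 Hz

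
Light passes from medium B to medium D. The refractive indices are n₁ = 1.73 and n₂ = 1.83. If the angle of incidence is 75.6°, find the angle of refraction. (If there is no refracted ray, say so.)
sin θ₂ = (n₁/n₂)·sin θ₁ = 0.9157 → θ₂ = 66.3°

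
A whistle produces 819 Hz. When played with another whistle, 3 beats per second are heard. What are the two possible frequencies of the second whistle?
f₂ = 819 ± 3 Hz → 822 Hz or 816 Hz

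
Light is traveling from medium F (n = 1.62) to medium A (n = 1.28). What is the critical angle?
θc = arcsin(n₂/n₁) = 52.2°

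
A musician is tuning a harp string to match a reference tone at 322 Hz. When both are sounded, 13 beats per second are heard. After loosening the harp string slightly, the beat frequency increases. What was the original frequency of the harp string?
309 Hz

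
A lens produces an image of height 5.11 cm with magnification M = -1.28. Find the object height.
ho = |hi|/|M| = 3.992 cm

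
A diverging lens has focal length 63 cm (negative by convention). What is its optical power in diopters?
P = 1/f = -1.587 D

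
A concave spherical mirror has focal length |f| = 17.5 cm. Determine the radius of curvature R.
R = 2|f| = 35 cm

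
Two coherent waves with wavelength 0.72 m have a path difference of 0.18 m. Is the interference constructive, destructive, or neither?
neither (partial) — path difference = 0.25λ, neither a whole number of wavelengths nor an odd multiple of λ/2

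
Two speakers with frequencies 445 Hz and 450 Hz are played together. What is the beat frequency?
5 Hz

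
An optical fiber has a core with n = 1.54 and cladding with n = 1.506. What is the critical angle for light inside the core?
θc = arcsin(n_cladding/n_core) = 77.94°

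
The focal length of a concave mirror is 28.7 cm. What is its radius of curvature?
R = 2|f| = 57.4 cm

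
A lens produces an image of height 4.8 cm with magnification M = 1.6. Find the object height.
ho = |hi|/|M| = 3 cm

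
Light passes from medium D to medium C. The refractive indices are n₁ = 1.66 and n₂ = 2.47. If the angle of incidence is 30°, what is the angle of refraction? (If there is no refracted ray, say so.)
sin θ₂ = (n₁/n₂)·sin θ₁ = 0.336 → θ₂ = 19.64°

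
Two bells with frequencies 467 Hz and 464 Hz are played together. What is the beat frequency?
3 Hz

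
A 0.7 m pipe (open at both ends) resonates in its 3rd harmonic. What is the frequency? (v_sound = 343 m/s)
fₙ = nv/(2L) = 735 Hz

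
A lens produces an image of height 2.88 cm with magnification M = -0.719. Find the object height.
ho = |hi|/|M| = 4.006 cm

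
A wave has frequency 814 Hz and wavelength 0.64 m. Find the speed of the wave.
v = fλ = 521 m/s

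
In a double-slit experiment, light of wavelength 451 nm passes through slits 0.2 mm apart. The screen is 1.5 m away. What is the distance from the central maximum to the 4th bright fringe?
y = mλL/d = 13.53 mm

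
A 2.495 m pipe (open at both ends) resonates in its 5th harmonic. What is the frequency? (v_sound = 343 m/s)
fₙ = nv/(2L) = 343.7 Hz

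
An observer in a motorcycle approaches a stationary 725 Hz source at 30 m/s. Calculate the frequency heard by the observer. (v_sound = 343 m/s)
f_obs = f·(v + v_o)/v = 788.4 Hz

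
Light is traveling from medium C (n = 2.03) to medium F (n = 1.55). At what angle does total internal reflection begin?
θc = arcsin(n₂/n₁) = 49.78°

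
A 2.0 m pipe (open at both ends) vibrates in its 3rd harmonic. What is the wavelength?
λₙ = 2L/n = 1.333 m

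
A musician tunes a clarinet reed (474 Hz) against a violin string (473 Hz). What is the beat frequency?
1 Hz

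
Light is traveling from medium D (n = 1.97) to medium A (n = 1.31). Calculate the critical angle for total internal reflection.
θc = arcsin(n₂/n₁) = 41.68°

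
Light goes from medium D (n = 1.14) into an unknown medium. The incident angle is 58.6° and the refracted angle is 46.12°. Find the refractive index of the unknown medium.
n₂ = n₁·sin θ₁ / sin θ₂ = 1.35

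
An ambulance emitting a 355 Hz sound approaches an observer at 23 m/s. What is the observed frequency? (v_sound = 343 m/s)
f_obs = f·v/(v − v_s) = 380.5 Hz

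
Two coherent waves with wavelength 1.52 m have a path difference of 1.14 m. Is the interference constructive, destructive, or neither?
neither (partial) — path difference = 0.75λ, neither a whole number of wavelengths nor an odd multiple of λ/2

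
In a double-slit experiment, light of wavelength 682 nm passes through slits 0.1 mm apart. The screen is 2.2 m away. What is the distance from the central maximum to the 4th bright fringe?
y = mλL/d = 60.02 mm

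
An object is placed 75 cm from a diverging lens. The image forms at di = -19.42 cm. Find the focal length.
1/f = 1/do + 1/di → f = -26.21 cm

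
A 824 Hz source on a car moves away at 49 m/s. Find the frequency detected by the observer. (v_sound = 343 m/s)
f_obs = f·v/(v + v_s) = 721 Hz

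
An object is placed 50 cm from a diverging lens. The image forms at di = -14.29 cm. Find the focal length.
1/f = 1/do + 1/di → f = -20.01 cm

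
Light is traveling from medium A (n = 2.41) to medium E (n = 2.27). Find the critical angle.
θc = arcsin(n₂/n₁) = 70.37°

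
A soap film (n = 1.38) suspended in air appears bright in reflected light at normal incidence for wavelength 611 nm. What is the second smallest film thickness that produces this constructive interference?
2nt = (m − ½)λ with m = 2 → t = (m − ½)λ/(2n) = 332.1 nm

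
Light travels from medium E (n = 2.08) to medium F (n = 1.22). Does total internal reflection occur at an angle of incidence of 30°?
θc = arcsin(n₂/n₁) = 35.91°; 30° < θc, so no — the ray refracts.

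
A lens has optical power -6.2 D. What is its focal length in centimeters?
f = 1/P = -16.13 cm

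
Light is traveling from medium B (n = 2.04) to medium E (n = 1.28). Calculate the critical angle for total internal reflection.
θc = arcsin(n₂/n₁) = 38.86°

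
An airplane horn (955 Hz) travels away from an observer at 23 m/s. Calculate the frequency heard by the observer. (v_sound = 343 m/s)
f_obs = f·v/(v + v_s) = 895 Hz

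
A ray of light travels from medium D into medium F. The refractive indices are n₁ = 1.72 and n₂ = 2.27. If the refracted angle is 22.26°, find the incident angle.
sin θ₁ = (n₂/n₁)·sin θ₂ → θ₁ = 30°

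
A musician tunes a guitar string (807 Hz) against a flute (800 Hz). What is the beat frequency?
7 Hz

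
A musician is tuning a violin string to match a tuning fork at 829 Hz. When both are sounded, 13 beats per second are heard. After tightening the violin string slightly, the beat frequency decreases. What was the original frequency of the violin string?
816 Hz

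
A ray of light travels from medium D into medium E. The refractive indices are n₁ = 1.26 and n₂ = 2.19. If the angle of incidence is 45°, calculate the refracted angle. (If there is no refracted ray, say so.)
sin θ₂ = (n₁/n₂)·sin θ₁ = 0.4068 → θ₂ = 24.01°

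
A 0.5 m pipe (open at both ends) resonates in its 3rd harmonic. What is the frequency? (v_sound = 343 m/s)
fₙ = nv/(2L) = 1029 Hz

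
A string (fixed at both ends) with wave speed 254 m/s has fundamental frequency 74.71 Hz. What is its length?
L = v/(2f₁) = 1.7 m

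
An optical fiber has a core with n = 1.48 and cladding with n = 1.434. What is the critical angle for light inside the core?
θc = arcsin(n_cladding/n_core) = 75.68°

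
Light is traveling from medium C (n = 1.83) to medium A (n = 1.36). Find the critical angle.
θc = arcsin(n₂/n₁) = 48°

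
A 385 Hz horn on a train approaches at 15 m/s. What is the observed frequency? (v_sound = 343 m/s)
f_obs = f·v/(v − v_s) = 402.6 Hz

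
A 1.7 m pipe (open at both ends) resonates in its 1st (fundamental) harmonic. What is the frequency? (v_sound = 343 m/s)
fₙ = nv/(2L) = 100.9 Hz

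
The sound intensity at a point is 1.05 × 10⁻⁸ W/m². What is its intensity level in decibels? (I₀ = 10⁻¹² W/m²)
β = 10·log₁₀(I/I₀) = 40.21 dB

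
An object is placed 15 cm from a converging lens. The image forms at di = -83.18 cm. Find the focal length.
1/f = 1/do + 1/di → f = 18.3 cm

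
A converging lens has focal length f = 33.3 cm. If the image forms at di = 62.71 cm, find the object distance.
1/do = 1/f − 1/di → do = 71 cm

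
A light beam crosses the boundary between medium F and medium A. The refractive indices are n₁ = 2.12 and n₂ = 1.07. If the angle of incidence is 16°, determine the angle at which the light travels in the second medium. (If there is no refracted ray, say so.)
sin θ₂ = (n₁/n₂)·sin θ₁ = 0.5461 → θ₂ = 33.1°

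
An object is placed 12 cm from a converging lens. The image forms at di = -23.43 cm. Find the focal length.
1/f = 1/do + 1/di → f = 24.6 cm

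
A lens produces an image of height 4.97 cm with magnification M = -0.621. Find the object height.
ho = |hi|/|M| = 8.003 cm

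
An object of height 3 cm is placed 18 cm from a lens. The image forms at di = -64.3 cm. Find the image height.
hi = (-di/do) × ho = 10.72 cm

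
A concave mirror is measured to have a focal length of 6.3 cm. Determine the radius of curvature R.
R = 2|f| = 12.6 cm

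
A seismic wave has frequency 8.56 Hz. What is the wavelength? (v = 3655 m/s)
λ = v/f = 427 m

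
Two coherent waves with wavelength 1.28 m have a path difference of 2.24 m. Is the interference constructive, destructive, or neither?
neither (partial) — path difference = 1.75λ, neither a whole number of wavelengths nor an odd multiple of λ/2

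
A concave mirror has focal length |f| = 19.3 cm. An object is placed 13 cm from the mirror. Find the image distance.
f = +19.3 cm (concave); 1/di = 1/f − 1/do → di = -39.83 cm (virtual image, behind mirror)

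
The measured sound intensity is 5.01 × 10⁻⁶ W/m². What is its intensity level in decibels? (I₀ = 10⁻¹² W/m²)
β = 10·log₁₀(I/I₀) = 67 dB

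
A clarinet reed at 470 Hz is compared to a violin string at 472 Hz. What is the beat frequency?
2 Hz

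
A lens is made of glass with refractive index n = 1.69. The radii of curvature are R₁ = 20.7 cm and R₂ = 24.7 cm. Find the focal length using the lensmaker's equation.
1/f = (n − 1)(1/R₁ − 1/R₂) → f = 185.3 cm (converging lens)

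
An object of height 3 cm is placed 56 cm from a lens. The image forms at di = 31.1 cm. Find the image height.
hi = (-di/do) × ho = -1.666 cm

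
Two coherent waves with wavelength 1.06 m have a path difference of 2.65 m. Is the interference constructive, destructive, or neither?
destructive — path difference = 2.5λ, an odd multiple of λ/2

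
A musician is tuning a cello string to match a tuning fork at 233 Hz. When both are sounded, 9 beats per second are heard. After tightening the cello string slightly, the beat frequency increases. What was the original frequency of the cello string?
242 Hz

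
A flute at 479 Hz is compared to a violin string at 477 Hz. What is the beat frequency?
2 Hz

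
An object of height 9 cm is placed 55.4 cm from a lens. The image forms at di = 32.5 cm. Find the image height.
hi = (-di/do) × ho = -5.28 cm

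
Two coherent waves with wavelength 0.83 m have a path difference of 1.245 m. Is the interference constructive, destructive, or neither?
destructive — path difference = 1.5λ, an odd multiple of λ/2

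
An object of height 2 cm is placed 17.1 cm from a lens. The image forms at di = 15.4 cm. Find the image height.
hi = (-di/do) × ho = -1.801 cm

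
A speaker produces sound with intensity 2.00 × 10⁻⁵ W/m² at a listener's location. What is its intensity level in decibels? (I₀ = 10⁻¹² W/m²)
β = 10·log₁₀(I/I₀) = 73.01 dB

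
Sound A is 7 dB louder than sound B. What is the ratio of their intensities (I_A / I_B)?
I_A/I_B = 10^(Δβ/10) = 5.012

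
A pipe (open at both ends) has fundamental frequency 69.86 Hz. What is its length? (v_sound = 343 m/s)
L = v/(2f₁) = 2.455 m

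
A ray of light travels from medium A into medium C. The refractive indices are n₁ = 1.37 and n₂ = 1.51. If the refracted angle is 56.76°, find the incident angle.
sin θ₁ = (n₂/n₁)·sin θ₂ → θ₁ = 67.2°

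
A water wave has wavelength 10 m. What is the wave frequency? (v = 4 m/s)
f = v/λ = 0.4 Hz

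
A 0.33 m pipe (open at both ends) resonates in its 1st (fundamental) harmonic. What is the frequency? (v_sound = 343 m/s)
fₙ = nv/(2L) = 519.7 Hz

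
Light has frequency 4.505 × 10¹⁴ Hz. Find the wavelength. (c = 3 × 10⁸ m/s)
λ = c/f = 665.9 nm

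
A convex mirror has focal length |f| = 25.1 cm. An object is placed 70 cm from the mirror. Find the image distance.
f = −25.1 cm (convex); 1/di = 1/f − 1/do → di = -18.48 cm (virtual image, behind mirror)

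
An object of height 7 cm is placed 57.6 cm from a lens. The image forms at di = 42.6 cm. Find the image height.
hi = (-di/do) × ho = -5.177 cm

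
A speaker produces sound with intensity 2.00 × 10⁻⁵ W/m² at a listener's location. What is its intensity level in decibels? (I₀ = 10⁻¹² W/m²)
β = 10·log₁₀(I/I₀) = 73.01 dB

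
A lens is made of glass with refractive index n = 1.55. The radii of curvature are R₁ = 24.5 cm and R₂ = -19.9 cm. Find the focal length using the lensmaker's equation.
1/f = (n − 1)(1/R₁ − 1/R₂) → f = 19.97 cm (converging lens)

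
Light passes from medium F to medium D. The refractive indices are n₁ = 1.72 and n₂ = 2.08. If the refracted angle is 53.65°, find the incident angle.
sin θ₁ = (n₂/n₁)·sin θ₂ → θ₁ = 76.9°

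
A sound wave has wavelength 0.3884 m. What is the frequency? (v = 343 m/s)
f = v/λ = 883.1 Hz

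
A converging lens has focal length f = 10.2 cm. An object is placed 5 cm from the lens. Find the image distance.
1/di = 1/f − 1/do → di = -9.808 cm (virtual image)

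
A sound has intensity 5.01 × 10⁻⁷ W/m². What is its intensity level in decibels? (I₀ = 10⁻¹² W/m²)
β = 10·log₁₀(I/I₀) = 57 dB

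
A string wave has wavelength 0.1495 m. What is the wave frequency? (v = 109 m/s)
f = v/λ = 729.1 Hz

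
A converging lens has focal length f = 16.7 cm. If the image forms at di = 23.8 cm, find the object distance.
1/do = 1/f − 1/di → do = 55.98 cm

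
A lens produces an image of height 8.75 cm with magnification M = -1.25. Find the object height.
ho = |hi|/|M| = 7 cm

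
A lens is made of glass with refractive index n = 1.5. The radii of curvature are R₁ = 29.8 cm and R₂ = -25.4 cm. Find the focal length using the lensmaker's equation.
1/f = (n − 1)(1/R₁ − 1/R₂) → f = 27.42 cm (converging lens)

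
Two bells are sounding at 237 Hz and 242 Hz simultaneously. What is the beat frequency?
5 Hz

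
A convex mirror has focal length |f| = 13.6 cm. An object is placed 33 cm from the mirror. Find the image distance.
f = −13.6 cm (convex); 1/di = 1/f − 1/do → di = -9.631 cm (virtual image, behind mirror)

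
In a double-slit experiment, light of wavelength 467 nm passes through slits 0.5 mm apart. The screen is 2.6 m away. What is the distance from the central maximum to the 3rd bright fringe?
y = mλL/d = 7.285 mm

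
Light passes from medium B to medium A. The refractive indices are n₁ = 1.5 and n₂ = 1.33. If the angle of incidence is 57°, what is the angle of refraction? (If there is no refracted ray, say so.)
sin θ₂ = (n₁/n₂)·sin θ₁ = 0.9459 → θ₂ = 71.06°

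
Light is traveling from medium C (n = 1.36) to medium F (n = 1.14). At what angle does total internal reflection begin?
θc = arcsin(n₂/n₁) = 56.95°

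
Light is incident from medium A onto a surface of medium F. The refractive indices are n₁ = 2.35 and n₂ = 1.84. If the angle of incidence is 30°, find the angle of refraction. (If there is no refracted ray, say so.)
sin θ₂ = (n₁/n₂)·sin θ₁ = 0.6386 → θ₂ = 39.69°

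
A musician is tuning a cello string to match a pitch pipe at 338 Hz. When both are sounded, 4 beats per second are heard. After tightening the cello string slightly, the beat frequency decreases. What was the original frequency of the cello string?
334 Hz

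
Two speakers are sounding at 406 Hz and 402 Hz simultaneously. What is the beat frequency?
4 Hz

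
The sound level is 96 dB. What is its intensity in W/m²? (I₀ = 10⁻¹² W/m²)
I = I₀·10^(β/10) = 3.98 × 10⁻³ W/m²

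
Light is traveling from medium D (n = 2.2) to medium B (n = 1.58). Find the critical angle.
θc = arcsin(n₂/n₁) = 45.9°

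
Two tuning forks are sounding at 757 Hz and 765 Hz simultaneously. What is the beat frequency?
8 Hz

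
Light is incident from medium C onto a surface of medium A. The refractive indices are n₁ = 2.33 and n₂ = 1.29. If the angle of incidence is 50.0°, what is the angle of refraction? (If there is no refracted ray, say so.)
sin θ₂ = (n₁/n₂)·sin θ₁ = 1.384 > 1, so there is no refracted ray — the light undergoes total internal reflection.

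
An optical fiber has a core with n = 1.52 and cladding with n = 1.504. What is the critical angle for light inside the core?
θc = arcsin(n_cladding/n_core) = 81.68°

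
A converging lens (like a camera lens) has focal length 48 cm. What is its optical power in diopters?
P = 1/f = 2.083 D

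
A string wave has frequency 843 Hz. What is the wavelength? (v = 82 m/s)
λ = v/f = 0.09727 m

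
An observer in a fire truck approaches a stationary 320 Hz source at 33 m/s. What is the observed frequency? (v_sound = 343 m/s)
f_obs = f·(v + v_o)/v = 350.8 Hz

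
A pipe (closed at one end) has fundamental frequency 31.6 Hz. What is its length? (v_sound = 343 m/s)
L = v/(4f₁) = 2.714 m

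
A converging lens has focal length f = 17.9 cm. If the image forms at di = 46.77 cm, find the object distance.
1/do = 1/f − 1/di → do = 29 cm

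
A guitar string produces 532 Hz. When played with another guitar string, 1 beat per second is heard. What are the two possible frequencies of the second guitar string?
f₂ = 532 ± 1 Hz → 533 Hz or 531 Hz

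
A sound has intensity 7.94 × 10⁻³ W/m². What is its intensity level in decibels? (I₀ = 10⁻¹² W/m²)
β = 10·log₁₀(I/I₀) = 99 dB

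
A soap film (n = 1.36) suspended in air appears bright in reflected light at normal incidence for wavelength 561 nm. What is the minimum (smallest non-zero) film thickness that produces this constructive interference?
2nt = (m − ½)λ with m = 1 → t = (m − ½)λ/(2n) = 103.1 nm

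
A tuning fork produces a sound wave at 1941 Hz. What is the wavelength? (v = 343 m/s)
λ = v/f = 0.1767 m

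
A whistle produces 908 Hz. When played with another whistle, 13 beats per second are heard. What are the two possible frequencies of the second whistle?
f₂ = 908 ± 13 Hz → 921 Hz or 895 Hz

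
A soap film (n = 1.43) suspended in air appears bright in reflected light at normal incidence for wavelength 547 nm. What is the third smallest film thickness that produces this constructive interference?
2nt = (m − ½)λ with m = 3 → t = (m − ½)λ/(2n) = 478.1 nm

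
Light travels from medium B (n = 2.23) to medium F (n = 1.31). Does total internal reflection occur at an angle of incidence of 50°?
θc = arcsin(n₂/n₁) = 35.98°; 50° > θc, so yes — total internal reflection.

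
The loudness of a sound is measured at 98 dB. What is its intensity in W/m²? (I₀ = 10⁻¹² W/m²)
I = I₀·10^(β/10) = 6.31 × 10⁻³ W/m²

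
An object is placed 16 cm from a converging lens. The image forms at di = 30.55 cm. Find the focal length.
1/f = 1/do + 1/di → f = 10.5 cm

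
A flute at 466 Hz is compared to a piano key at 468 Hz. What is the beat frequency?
2 Hz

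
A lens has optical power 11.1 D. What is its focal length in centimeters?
f = 1/P = 9.009 cm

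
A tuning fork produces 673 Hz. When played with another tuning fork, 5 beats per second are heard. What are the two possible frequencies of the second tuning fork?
f₂ = 673 ± 5 Hz → 678 Hz or 668 Hz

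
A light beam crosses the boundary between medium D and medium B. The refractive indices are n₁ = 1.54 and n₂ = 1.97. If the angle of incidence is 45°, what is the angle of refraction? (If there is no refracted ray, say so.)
sin θ₂ = (n₁/n₂)·sin θ₁ = 0.5528 → θ₂ = 33.56°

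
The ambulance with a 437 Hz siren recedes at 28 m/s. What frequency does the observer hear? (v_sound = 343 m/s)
f_obs = f·v/(v + v_s) = 404 Hz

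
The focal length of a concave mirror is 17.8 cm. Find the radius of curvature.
R = 2|f| = 35.6 cm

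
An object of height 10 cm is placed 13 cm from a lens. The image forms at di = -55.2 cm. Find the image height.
hi = (-di/do) × ho = 42.46 cm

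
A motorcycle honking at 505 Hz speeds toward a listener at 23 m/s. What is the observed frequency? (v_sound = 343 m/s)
f_obs = f·v/(v − v_s) = 541.3 Hz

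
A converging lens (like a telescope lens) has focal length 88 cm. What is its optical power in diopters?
P = 1/f = 1.136 D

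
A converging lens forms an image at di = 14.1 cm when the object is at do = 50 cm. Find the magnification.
M = −di/do = -0.282 (inverted image)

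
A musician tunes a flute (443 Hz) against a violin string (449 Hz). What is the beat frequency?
6 Hz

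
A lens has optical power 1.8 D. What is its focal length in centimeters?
f = 1/P = 55.56 cm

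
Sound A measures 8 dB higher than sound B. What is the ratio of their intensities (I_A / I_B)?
I_A/I_B = 10^(Δβ/10) = 6.31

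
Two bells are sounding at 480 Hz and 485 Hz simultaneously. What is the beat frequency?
5 Hz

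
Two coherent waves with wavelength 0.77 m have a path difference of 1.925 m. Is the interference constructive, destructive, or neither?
destructive — path difference = 2.5λ, an odd multiple of λ/2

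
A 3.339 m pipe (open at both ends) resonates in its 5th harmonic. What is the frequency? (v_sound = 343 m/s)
fₙ = nv/(2L) = 256.8 Hz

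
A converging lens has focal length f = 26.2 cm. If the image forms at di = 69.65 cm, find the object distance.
1/do = 1/f − 1/di → do = 42 cm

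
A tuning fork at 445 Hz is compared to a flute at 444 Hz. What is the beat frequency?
1 Hz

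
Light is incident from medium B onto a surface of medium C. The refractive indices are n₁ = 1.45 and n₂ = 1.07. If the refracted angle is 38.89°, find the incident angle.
sin θ₁ = (n₂/n₁)·sin θ₂ → θ₁ = 27.6°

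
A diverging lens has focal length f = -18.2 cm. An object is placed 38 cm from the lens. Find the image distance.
1/di = 1/f − 1/do → di = -12.31 cm (virtual image)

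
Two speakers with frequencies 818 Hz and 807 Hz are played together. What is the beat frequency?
11 Hz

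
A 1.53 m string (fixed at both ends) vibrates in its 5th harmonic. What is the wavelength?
λₙ = 2L/n = 0.612 m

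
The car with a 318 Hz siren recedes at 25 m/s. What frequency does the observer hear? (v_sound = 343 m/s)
f_obs = f·v/(v + v_s) = 296.4 Hz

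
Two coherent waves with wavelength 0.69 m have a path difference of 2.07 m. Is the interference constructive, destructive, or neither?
constructive — path difference = 3λ, a whole number of wavelengths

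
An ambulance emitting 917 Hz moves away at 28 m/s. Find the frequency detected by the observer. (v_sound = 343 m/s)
f_obs = f·v/(v + v_s) = 847.8 Hz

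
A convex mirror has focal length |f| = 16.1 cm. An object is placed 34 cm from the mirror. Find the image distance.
f = −16.1 cm (convex); 1/di = 1/f − 1/do → di = -10.93 cm (virtual image, behind mirror)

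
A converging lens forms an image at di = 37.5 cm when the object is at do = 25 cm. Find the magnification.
M = −di/do = -1.5 (inverted image)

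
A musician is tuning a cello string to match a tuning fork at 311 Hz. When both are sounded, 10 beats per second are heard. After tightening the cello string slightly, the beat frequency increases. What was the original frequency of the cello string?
321 Hz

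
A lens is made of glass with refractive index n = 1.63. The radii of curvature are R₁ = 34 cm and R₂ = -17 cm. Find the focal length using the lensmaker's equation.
1/f = (n − 1)(1/R₁ − 1/R₂) → f = 17.99 cm (converging lens)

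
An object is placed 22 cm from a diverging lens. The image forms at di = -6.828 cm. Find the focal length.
1/f = 1/do + 1/di → f = -9.901 cm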